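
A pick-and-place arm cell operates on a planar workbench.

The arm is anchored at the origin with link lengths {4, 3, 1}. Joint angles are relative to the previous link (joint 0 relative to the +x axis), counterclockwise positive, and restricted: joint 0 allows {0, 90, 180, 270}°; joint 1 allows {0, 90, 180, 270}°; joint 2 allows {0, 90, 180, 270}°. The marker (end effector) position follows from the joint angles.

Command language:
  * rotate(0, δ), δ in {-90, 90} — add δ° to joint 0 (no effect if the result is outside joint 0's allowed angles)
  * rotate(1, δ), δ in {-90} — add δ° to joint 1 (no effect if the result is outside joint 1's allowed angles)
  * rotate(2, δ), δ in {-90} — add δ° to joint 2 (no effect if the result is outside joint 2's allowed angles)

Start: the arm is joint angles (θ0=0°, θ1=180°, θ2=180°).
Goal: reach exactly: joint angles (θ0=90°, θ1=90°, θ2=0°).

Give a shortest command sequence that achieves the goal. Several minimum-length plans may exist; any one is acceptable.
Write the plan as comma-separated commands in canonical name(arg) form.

t0: joint angles (θ0=0°, θ1=180°, θ2=180°)
[1] after rotate(0, 90): joint angles (θ0=90°, θ1=180°, θ2=180°)
[2] after rotate(1, -90): joint angles (θ0=90°, θ1=90°, θ2=180°)
[3] after rotate(2, -90): joint angles (θ0=90°, θ1=90°, θ2=90°)
[4] after rotate(2, -90): joint angles (θ0=90°, θ1=90°, θ2=0°)
shorter routes all fall short; 4 is best.

rotate(0, 90), rotate(1, -90), rotate(2, -90), rotate(2, -90)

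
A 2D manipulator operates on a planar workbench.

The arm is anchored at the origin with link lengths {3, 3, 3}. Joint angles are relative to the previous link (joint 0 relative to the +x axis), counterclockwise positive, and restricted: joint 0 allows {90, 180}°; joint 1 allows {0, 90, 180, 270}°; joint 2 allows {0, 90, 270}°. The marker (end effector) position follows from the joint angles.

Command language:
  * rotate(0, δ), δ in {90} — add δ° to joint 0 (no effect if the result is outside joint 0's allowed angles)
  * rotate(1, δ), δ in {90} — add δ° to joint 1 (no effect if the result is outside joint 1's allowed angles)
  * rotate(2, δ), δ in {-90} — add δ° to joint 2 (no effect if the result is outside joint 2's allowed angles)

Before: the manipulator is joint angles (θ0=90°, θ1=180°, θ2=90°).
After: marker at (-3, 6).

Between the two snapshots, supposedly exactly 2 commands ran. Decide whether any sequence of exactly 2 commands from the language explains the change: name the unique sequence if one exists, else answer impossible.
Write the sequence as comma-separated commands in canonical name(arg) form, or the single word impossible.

initial: joint angles (θ0=90°, θ1=180°, θ2=90°)
t=1 rotate(1, 90) ⇒ joint angles (θ0=90°, θ1=270°, θ2=90°)
t=2 rotate(1, 90) ⇒ joint angles (θ0=90°, θ1=0°, θ2=90°)
no other 2-command option fits: unique.

rotate(1, 90), rotate(1, 90)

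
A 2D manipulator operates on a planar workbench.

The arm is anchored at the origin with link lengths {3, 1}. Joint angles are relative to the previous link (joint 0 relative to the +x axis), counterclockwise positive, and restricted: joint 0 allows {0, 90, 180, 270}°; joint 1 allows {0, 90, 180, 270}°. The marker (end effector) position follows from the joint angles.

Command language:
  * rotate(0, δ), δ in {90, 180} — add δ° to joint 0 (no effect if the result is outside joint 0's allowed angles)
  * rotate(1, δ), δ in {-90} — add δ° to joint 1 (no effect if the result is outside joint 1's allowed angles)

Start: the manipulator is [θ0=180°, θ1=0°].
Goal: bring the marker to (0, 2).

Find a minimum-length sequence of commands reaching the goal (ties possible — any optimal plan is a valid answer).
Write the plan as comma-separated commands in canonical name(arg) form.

rotate(0, 180), rotate(1, -90), rotate(1, -90), rotate(0, 90)

begin: [θ0=180°, θ1=0°]
step 1 (rotate(0, 180)): [θ0=0°, θ1=0°]
step 2 (rotate(1, -90)): [θ0=0°, θ1=270°]
step 3 (rotate(1, -90)): [θ0=0°, θ1=180°]
step 4 (rotate(0, 90)): [θ0=90°, θ1=180°]
shorter routes all fall short; 4 is best.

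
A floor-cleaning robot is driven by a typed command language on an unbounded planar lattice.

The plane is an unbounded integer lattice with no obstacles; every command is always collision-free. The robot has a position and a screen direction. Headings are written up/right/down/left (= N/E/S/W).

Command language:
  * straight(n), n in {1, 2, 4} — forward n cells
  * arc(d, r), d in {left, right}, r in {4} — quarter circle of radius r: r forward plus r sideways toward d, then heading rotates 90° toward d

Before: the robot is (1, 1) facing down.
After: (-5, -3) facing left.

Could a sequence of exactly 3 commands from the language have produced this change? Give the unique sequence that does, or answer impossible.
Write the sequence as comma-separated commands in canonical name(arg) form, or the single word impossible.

arc(right, 4), straight(1), straight(1)

key: cell and facing (now W) both changed — the 3 commands mix motion and turning
initial: (1, 1) facing down
t=1 arc(right, 4) ⇒ (-3, -3) facing left
t=2 straight(1) ⇒ (-4, -3) facing left
t=3 straight(1) ⇒ (-5, -3) facing left
no other 3-command option fits: unique.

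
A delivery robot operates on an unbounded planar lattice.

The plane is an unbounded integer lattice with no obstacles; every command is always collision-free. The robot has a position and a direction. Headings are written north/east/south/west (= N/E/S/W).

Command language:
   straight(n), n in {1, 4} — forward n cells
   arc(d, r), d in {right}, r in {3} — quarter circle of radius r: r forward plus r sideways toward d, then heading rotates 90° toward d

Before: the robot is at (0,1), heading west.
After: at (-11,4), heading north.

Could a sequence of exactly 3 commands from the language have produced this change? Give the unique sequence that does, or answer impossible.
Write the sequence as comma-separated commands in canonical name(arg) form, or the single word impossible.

key: cell and facing (now N) both changed — the 3 commands mix motion and turning
initial: at (0,1), heading west
t=1 straight(4) ⇒ at (-4,1), heading west
t=2 straight(4) ⇒ at (-8,1), heading west
t=3 arc(right, 3) ⇒ at (-11,4), heading north
no rival 3-sequence matches.

straight(4), straight(4), arc(right, 3)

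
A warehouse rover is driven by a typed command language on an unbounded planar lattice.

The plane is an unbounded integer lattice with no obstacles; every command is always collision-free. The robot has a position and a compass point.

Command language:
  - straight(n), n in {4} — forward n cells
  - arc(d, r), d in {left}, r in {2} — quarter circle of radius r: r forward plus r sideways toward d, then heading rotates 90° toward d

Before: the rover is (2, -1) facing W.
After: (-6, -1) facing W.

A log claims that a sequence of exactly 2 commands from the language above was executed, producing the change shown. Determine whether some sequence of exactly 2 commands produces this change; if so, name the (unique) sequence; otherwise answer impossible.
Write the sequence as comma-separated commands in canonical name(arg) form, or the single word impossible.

key: still facing W at the end — nothing in the sequence rotates
from: (2, -1) facing W
t=1 straight(4) ⇒ (-2, -1) facing W
t=2 straight(4) ⇒ (-6, -1) facing W
no other 2-command option fits: unique.

straight(4), straight(4)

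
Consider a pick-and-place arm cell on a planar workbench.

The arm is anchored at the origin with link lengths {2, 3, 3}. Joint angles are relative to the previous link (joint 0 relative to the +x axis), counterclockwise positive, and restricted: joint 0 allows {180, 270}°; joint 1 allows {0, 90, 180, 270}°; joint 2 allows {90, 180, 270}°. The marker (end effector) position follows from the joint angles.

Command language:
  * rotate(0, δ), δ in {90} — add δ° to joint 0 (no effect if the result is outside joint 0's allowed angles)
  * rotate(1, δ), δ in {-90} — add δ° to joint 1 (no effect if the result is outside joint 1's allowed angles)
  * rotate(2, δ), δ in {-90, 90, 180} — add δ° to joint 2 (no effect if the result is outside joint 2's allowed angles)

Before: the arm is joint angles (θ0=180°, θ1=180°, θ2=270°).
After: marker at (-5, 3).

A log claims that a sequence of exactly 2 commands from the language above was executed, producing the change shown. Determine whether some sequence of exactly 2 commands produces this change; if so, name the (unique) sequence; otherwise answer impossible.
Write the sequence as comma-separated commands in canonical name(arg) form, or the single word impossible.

initial: joint angles (θ0=180°, θ1=180°, θ2=270°)
step 1 (rotate(1, -90)): joint angles (θ0=180°, θ1=90°, θ2=270°)
step 2 (rotate(1, -90)): joint angles (θ0=180°, θ1=0°, θ2=270°)
no other 2-command option fits: unique.

rotate(1, -90), rotate(1, -90)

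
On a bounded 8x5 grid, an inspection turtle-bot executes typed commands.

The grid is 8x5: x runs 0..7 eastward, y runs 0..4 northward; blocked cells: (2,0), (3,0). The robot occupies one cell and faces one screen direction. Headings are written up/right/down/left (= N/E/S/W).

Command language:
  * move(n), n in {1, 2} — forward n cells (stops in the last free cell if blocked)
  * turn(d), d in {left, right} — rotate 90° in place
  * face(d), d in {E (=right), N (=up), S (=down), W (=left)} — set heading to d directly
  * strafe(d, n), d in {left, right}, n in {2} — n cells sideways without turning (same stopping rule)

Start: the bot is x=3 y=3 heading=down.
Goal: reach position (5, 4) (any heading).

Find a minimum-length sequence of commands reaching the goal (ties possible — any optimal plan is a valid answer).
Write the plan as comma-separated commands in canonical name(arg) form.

strafe(left, 2), turn(left), strafe(left, 2)

initial: x=3 y=3 heading=down
1. strafe(left, 2) → x=5 y=3 heading=down
2. turn(left) → x=5 y=3 heading=right
3. strafe(left, 2) → x=5 y=4 heading=right
no 2-step plan works, so 3 is optimal.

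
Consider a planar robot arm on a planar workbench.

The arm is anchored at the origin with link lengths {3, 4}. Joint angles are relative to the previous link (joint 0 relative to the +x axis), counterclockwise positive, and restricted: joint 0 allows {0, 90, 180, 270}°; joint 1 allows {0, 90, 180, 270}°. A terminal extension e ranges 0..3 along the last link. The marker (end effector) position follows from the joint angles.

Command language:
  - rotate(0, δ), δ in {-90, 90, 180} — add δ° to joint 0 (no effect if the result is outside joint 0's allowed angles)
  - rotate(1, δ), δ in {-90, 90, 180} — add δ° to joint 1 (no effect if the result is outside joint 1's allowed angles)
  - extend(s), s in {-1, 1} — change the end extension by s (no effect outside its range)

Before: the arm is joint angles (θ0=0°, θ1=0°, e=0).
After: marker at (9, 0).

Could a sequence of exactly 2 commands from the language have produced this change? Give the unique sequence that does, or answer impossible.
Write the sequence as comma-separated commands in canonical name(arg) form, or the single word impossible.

start: joint angles (θ0=0°, θ1=0°, e=0)
t=1 extend(1) ⇒ joint angles (θ0=0°, θ1=0°, e=1)
t=2 extend(1) ⇒ joint angles (θ0=0°, θ1=0°, e=2)
no other 2-command option fits: unique.

extend(1), extend(1)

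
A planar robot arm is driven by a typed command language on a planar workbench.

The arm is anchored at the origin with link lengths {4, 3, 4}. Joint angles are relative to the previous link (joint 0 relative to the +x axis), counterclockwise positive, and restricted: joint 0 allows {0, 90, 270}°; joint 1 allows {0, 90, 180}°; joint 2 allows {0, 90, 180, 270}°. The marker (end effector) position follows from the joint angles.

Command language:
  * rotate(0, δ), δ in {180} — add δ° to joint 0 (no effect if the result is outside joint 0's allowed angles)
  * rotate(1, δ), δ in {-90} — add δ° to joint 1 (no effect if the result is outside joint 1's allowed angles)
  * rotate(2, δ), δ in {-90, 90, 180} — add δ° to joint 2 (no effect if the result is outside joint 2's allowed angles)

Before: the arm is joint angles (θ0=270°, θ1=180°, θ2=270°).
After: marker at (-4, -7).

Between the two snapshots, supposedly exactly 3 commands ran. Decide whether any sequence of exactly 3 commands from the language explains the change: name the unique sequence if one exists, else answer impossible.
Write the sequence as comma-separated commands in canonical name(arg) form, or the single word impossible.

rotate(1, -90), rotate(1, -90), rotate(1, -90)

t0: joint angles (θ0=270°, θ1=180°, θ2=270°)
[1] after rotate(1, -90): joint angles (θ0=270°, θ1=90°, θ2=270°)
[2] after rotate(1, -90): joint angles (θ0=270°, θ1=0°, θ2=270°)
[3] after rotate(1, -90): joint angles (θ0=270°, θ1=0°, θ2=270°)
no other 3-command option fits: unique.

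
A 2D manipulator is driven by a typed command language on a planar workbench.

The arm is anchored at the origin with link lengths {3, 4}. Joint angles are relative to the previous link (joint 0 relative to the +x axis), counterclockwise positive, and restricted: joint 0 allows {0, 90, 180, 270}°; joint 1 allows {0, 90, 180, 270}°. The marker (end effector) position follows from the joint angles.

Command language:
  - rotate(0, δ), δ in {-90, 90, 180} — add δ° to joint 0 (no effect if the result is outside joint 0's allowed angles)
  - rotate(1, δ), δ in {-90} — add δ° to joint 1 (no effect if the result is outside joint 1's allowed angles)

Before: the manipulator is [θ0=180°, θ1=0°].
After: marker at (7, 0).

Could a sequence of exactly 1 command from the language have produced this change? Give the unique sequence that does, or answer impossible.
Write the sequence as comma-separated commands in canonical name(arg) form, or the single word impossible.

rotate(0, 180)

from: [θ0=180°, θ1=0°]
t=1 rotate(0, 180) ⇒ [θ0=0°, θ1=0°]
no rival 1-sequence matches.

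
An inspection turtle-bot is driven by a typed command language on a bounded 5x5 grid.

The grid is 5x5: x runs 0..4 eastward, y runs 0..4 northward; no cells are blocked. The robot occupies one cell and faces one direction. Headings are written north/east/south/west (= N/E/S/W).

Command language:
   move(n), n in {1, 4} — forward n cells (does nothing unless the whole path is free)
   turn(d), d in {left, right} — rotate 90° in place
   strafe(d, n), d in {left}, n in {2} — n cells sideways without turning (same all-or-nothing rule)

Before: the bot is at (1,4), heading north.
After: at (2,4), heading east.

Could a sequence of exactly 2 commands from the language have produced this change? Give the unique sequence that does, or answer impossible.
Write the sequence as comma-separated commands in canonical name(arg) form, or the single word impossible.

turn(right), move(1)

key: running move(1) before turn(right) would end elsewhere — order is forced
from: at (1,4), heading north
[1] after turn(right): at (1,4), heading east
[2] after move(1): at (2,4), heading east
no other 2-command option fits: unique.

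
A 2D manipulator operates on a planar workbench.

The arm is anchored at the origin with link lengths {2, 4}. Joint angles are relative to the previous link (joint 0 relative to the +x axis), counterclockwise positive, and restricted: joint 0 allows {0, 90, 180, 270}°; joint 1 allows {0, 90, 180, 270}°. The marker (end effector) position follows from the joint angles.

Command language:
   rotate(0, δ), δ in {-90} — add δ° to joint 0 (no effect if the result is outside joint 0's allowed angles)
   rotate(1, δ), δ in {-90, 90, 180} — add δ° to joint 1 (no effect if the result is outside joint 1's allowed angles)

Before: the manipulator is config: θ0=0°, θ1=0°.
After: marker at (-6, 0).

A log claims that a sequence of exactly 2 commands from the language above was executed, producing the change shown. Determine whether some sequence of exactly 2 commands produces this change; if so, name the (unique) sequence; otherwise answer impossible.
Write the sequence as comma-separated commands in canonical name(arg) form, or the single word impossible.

rotate(0, -90), rotate(0, -90)

from: config: θ0=0°, θ1=0°
1. rotate(0, -90) → config: θ0=270°, θ1=0°
2. rotate(0, -90) → config: θ0=180°, θ1=0°
no other 2-command option fits: unique.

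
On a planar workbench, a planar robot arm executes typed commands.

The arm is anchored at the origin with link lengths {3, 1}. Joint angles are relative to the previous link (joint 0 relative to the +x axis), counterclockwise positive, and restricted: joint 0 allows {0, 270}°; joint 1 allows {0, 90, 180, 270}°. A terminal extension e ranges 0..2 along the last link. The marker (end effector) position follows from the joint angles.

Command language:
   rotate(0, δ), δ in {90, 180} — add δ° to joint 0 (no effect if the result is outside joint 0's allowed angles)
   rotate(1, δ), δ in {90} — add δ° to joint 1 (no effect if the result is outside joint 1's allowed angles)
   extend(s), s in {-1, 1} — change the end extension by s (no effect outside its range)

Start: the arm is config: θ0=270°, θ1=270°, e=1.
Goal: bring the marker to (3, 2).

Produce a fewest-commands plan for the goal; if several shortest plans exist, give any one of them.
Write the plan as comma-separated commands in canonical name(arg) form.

begin: config: θ0=270°, θ1=270°, e=1
t=1 rotate(1, 90) ⇒ config: θ0=270°, θ1=0°, e=1
t=2 rotate(1, 90) ⇒ config: θ0=270°, θ1=90°, e=1
t=3 rotate(0, 90) ⇒ config: θ0=0°, θ1=90°, e=1
shorter routes all fall short; 3 is best.

rotate(1, 90), rotate(1, 90), rotate(0, 90)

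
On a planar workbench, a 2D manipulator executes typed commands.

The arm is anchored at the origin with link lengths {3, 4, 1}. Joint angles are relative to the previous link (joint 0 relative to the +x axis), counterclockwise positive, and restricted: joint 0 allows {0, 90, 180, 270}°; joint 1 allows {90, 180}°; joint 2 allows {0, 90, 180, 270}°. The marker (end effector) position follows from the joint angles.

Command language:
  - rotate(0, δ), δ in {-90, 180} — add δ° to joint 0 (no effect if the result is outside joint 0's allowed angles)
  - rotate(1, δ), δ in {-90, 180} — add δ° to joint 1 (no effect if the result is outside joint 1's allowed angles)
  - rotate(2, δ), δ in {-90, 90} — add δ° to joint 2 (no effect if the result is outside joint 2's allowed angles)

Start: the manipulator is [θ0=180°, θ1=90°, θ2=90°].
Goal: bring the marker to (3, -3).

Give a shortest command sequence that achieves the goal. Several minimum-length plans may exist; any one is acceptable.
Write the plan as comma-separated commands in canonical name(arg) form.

rotate(0, -90), rotate(2, 90), rotate(0, 180)

t0: [θ0=180°, θ1=90°, θ2=90°]
t=1 rotate(0, -90) ⇒ [θ0=90°, θ1=90°, θ2=90°]
t=2 rotate(2, 90) ⇒ [θ0=90°, θ1=90°, θ2=180°]
t=3 rotate(0, 180) ⇒ [θ0=270°, θ1=90°, θ2=180°]
minimal: 3 command(s), checked below 3.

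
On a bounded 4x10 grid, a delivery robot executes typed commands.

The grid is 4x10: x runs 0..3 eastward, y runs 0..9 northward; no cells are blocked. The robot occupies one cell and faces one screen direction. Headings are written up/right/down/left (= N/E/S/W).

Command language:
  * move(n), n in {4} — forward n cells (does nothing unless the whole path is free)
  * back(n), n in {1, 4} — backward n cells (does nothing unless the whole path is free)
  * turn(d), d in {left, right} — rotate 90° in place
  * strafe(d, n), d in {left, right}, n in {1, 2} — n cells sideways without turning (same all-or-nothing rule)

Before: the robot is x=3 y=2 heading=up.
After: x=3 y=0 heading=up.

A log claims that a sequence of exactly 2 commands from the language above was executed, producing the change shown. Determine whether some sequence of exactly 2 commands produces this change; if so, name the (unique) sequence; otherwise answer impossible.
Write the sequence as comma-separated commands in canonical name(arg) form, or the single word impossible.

back(1), back(1)

key: heading stays N — no command in the sequence turns
from: x=3 y=2 heading=up
t=1 back(1) ⇒ x=3 y=1 heading=up
t=2 back(1) ⇒ x=3 y=0 heading=up
all 81 alternatives checked — unique.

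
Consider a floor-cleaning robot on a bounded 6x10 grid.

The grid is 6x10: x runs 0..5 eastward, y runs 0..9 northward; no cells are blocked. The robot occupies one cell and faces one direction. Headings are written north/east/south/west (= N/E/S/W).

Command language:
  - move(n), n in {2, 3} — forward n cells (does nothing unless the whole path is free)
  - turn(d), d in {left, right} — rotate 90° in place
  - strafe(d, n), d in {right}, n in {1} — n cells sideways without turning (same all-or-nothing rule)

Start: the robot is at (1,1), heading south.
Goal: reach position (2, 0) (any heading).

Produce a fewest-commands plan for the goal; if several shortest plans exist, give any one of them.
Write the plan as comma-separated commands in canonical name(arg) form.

strafe(right, 1), turn(left), strafe(right, 1), move(2)

begin: at (1,1), heading south
[1] after strafe(right, 1): at (0,1), heading south
[2] after turn(left): at (0,1), heading east
[3] after strafe(right, 1): at (0,0), heading east
[4] after move(2): at (2,0), heading east
shorter routes all fall short; 4 is best.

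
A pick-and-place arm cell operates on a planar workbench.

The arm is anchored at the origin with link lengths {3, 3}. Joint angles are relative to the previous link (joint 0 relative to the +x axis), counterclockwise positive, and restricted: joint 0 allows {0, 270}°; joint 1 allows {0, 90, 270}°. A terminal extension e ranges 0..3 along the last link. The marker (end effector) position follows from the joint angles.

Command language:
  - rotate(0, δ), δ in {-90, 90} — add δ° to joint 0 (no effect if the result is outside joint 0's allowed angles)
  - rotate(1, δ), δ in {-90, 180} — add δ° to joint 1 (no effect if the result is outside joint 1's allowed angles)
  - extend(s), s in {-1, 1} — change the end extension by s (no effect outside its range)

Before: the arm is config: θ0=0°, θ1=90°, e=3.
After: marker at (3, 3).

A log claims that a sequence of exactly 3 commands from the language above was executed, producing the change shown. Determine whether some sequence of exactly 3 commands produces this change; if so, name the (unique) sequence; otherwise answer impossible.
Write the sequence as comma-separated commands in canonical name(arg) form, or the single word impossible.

extend(-1), extend(-1), extend(-1)

begin: config: θ0=0°, θ1=90°, e=3
step 1 (extend(-1)): config: θ0=0°, θ1=90°, e=2
step 2 (extend(-1)): config: θ0=0°, θ1=90°, e=1
step 3 (extend(-1)): config: θ0=0°, θ1=90°, e=0
no other 3-command option fits: unique.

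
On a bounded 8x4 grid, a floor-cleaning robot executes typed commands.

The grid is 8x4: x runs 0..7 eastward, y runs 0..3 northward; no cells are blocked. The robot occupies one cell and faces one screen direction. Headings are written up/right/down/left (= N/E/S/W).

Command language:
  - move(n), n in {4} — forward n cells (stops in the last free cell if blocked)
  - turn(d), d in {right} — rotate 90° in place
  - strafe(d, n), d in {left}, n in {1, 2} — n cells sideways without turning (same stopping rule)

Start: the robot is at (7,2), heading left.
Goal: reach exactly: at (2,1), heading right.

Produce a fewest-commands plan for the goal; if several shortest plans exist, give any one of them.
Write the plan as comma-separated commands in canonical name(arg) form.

move(4), strafe(left, 1), turn(right), strafe(left, 1), turn(right)

t0: at (7,2), heading left
1. move(4) → at (3,2), heading left
2. strafe(left, 1) → at (3,1), heading left
3. turn(right) → at (3,1), heading up
4. strafe(left, 1) → at (2,1), heading up
5. turn(right) → at (2,1), heading right
minimal: 5 command(s), checked below 5.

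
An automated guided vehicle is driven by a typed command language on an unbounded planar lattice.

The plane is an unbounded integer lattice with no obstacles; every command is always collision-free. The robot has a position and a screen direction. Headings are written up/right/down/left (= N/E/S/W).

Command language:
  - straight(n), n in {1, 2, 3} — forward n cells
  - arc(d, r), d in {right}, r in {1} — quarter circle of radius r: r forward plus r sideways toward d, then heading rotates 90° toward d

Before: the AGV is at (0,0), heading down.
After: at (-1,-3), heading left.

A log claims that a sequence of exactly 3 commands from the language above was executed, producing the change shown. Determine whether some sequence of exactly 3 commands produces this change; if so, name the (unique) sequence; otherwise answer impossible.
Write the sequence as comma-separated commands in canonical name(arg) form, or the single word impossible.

straight(1), straight(1), arc(right, 1)

key: cell and facing (now W) both changed — the 3 commands mix motion and turning
initial: at (0,0), heading down
[1] after straight(1): at (0,-1), heading down
[2] after straight(1): at (0,-2), heading down
[3] after arc(right, 1): at (-1,-3), heading left
no other 3-command option fits: unique.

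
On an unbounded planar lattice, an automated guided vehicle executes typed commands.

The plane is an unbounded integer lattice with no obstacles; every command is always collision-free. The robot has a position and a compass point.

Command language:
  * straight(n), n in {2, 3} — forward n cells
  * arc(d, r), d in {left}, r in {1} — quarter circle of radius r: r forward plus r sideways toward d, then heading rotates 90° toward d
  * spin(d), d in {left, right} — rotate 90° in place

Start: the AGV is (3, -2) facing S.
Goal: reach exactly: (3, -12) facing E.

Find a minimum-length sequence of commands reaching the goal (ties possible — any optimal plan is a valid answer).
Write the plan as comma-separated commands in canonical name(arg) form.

initial: (3, -2) facing S
1. straight(2) → (3, -4) facing S
2. straight(2) → (3, -6) facing S
3. straight(3) → (3, -9) facing S
4. straight(3) → (3, -12) facing S
5. spin(left) → (3, -12) facing E
minimal: 5 command(s), checked below 5.

straight(2), straight(2), straight(3), straight(3), spin(left)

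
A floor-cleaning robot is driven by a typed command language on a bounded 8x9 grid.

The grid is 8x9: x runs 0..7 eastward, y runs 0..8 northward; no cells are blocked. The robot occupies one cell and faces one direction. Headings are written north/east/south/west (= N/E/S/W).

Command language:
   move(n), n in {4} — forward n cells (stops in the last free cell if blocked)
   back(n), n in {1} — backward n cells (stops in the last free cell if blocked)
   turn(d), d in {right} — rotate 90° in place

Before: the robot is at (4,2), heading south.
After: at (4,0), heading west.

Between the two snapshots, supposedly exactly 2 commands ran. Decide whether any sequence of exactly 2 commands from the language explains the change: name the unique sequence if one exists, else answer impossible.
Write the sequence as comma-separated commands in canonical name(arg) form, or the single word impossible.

move(4), turn(right)

key: running turn(right) before move(4) would end elsewhere — order is forced
initial: at (4,2), heading south
[1] after move(4): at (4,0), heading south
[2] after turn(right): at (4,0), heading west
uniquely the one of 9 2-step routes that fits.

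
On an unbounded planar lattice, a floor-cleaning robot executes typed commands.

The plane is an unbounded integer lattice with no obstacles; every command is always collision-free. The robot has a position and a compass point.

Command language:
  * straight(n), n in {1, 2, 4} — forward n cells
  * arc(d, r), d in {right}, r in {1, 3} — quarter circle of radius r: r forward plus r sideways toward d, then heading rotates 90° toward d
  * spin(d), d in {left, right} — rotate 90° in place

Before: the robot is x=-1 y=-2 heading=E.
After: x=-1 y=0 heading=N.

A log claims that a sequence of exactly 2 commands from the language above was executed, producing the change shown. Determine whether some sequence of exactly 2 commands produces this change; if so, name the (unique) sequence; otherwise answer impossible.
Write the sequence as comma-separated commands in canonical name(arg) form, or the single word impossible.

key: cell and facing (now N) both changed — the 2 commands mix motion and turning
start: x=-1 y=-2 heading=E
step 1 (spin(left)): x=-1 y=-2 heading=N
step 2 (straight(2)): x=-1 y=0 heading=N
no rival 2-sequence matches.

spin(left), straight(2)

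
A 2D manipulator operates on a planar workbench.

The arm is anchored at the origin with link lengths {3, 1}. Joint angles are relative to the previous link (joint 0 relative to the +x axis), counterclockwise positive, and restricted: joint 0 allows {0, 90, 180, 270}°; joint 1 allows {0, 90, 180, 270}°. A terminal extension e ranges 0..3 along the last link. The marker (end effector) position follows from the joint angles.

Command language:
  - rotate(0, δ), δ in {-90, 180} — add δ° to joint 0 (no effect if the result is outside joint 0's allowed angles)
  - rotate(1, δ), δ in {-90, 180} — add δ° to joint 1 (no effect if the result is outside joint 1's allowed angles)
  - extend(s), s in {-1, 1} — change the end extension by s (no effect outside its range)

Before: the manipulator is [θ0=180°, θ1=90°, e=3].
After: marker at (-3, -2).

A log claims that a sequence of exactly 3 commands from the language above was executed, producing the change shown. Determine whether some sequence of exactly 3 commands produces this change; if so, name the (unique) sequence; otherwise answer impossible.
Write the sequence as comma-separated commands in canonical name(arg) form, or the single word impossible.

key: running extend(-1) before extend(1) would end elsewhere — order is forced
initial: [θ0=180°, θ1=90°, e=3]
1. extend(1) → [θ0=180°, θ1=90°, e=3]
2. extend(-1) → [θ0=180°, θ1=90°, e=2]
3. extend(-1) → [θ0=180°, θ1=90°, e=1]
no rival 3-sequence matches.

extend(1), extend(-1), extend(-1)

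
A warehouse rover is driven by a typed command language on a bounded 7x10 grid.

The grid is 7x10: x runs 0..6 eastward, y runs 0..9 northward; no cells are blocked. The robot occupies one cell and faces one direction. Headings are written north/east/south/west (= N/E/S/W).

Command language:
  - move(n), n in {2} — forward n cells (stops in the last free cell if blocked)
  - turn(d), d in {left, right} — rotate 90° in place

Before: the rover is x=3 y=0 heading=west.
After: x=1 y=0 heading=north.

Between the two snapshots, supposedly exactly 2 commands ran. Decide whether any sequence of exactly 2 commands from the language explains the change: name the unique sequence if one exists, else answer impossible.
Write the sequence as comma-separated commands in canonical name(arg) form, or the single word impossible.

key: running turn(right) before move(2) would end elsewhere — order is forced
start: x=3 y=0 heading=west
t=1 move(2) ⇒ x=1 y=0 heading=west
t=2 turn(right) ⇒ x=1 y=0 heading=north
no rival 2-sequence matches.

move(2), turn(right)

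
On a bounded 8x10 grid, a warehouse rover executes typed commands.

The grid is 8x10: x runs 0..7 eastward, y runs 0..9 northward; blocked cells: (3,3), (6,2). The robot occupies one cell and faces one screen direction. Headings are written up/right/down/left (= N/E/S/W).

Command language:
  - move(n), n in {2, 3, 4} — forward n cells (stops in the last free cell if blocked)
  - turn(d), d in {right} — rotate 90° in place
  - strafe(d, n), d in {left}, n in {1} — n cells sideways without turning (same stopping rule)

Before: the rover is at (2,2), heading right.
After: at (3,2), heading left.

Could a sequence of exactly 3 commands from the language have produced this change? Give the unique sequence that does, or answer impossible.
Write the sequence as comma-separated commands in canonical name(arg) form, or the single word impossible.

turn(right), strafe(left, 1), turn(right)

key: position moved to (3,2) AND the heading swung to W — translation plus rotation needed
t0: at (2,2), heading right
[1] after turn(right): at (2,2), heading down
[2] after strafe(left, 1): at (3,2), heading down
[3] after turn(right): at (3,2), heading left
no rival 3-sequence matches.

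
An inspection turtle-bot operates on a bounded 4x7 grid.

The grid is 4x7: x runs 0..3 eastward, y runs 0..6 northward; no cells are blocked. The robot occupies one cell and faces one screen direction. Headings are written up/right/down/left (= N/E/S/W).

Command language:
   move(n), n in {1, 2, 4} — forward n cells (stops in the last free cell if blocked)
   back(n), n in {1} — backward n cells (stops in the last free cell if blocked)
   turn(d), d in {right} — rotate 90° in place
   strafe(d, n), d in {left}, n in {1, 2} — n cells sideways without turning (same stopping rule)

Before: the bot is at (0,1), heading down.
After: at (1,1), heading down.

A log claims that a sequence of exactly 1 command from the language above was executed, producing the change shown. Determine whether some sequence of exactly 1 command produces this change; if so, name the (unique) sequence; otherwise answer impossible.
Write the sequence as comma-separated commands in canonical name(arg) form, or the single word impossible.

key: heading stays S — the single command does not turn
start: at (0,1), heading down
[1] after strafe(left, 1): at (1,1), heading down
no rival 1-sequence matches.

strafe(left, 1)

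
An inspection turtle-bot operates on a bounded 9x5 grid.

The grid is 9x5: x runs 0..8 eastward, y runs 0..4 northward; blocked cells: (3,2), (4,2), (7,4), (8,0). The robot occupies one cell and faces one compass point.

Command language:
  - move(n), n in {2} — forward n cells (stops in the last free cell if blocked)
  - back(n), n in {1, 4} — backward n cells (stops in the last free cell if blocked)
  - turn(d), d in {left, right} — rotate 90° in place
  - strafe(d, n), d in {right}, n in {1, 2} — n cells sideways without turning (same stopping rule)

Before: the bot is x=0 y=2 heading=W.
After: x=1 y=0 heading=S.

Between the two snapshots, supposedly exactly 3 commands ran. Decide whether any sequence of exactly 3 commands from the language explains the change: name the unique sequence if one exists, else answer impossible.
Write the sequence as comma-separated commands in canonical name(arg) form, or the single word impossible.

key: position moved to (1,0) AND the heading swung to S — translation plus rotation needed
begin: x=0 y=2 heading=W
[1] after back(1): x=1 y=2 heading=W
[2] after turn(left): x=1 y=2 heading=S
[3] after move(2): x=1 y=0 heading=S
no other 3-command option fits: unique.

back(1), turn(left), move(2)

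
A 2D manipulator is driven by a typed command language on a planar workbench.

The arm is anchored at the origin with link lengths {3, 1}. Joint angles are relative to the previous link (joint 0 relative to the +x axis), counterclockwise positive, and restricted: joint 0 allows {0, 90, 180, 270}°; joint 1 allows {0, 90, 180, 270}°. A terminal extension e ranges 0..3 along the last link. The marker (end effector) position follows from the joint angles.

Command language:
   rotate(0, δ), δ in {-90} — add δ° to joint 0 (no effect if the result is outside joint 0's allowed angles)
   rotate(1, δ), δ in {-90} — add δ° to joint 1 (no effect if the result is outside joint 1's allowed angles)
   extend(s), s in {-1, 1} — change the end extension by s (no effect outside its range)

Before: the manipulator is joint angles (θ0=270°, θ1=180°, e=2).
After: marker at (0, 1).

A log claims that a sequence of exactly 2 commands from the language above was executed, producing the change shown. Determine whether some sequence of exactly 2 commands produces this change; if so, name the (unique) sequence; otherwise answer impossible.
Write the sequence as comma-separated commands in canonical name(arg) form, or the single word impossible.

extend(1), extend(1)

from: joint angles (θ0=270°, θ1=180°, e=2)
1. extend(1) → joint angles (θ0=270°, θ1=180°, e=3)
2. extend(1) → joint angles (θ0=270°, θ1=180°, e=3)
no other 2-command option fits: unique.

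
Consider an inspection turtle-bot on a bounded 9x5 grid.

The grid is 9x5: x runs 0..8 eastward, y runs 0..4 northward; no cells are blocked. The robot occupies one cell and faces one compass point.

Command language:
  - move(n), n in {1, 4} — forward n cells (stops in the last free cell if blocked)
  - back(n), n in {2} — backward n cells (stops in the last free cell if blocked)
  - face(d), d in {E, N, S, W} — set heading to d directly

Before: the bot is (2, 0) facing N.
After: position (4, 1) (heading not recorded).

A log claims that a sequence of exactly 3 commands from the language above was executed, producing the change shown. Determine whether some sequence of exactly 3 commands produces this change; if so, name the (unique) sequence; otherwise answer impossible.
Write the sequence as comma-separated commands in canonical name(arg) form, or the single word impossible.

key: order matters: swapping move(1) and back(2) lands elsewhere
begin: (2, 0) facing N
step 1 (move(1)): (2, 1) facing N
step 2 (face(W)): (2, 1) facing W
step 3 (back(2)): (4, 1) facing W
no rival 3-sequence matches.

move(1), face(W), back(2)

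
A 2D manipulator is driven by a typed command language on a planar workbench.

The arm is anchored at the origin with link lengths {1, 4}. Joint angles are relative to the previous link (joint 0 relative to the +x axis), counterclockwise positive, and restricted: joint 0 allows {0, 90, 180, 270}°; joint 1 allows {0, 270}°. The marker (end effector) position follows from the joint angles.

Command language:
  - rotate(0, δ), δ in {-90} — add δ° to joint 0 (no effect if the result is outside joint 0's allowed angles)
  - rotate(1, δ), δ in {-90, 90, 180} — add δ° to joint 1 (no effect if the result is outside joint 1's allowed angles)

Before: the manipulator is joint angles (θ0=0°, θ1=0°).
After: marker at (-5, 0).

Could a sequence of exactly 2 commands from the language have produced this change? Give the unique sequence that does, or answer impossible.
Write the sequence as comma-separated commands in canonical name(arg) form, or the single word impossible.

rotate(0, -90), rotate(0, -90)

from: joint angles (θ0=0°, θ1=0°)
t=1 rotate(0, -90) ⇒ joint angles (θ0=270°, θ1=0°)
t=2 rotate(0, -90) ⇒ joint angles (θ0=180°, θ1=0°)
no rival 2-sequence matches.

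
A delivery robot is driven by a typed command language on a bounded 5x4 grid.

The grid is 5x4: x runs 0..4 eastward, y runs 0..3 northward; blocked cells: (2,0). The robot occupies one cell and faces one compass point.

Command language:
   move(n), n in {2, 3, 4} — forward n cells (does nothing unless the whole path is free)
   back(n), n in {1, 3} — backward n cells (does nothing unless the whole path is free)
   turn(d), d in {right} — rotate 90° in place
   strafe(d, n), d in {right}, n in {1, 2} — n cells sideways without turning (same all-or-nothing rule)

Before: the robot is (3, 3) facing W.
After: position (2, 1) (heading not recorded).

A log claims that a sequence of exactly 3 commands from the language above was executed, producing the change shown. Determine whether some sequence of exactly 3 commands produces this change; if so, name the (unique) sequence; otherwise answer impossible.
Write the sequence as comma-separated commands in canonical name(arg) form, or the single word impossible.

impossible

every 3-command combo misses the target.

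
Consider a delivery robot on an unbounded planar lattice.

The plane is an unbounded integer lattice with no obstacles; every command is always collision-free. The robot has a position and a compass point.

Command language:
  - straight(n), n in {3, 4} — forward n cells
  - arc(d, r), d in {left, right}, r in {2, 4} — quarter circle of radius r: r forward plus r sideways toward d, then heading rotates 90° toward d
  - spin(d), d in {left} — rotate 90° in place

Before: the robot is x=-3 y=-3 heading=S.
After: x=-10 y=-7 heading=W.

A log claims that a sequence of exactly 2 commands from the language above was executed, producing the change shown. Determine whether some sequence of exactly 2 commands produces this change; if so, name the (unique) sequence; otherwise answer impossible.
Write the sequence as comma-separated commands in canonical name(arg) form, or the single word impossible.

key: order matters: swapping arc(right, 4) and straight(3) lands elsewhere
t0: x=-3 y=-3 heading=S
step 1 (arc(right, 4)): x=-7 y=-7 heading=W
step 2 (straight(3)): x=-10 y=-7 heading=W
all 49 alternatives checked — unique.

arc(right, 4), straight(3)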